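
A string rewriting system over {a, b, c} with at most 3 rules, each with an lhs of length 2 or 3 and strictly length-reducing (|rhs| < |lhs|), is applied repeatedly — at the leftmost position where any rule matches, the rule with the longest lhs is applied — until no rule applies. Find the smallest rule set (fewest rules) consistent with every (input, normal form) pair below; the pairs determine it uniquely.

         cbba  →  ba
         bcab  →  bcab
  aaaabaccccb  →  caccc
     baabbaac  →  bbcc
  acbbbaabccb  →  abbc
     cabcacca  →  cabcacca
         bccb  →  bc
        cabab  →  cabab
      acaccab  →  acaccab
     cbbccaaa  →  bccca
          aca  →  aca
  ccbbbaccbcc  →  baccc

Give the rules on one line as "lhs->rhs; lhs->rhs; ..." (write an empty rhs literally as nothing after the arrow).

  | cbba => ba
  | bcab
  | aaaabaccccb => caabaccccb => ccbaccccb => caccccb => caccc
  | baabbaac => bcbbaac => bbaac => bbcc

aa->c; cb->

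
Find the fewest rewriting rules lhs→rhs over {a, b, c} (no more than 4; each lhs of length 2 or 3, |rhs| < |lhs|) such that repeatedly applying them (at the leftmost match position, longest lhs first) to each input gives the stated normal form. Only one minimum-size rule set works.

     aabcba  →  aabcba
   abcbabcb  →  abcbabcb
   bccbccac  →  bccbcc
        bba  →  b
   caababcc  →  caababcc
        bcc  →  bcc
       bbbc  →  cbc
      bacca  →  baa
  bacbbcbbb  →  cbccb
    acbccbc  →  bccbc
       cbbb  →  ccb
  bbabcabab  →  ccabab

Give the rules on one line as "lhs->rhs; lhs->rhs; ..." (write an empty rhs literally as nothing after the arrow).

ac->; acc->a; bb->c; bba->b

  | aabcba
  | abcbabcb
  | bccbccac => bccbcc
  | bba => b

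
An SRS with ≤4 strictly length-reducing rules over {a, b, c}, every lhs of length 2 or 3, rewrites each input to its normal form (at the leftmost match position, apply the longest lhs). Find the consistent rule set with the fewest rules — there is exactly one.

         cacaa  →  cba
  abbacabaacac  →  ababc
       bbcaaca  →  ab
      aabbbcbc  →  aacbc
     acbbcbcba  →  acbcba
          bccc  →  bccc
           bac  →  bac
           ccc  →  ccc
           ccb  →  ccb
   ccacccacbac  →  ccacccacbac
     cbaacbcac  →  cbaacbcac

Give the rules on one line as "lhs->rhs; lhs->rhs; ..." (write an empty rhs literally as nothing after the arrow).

aca->b; bbb->; bbc->

  | cacaa => cba
  | abbacabaacac => abbbbaacac => abaacac => ababc
  | bbcaaca => aaca => ab
  | aabbbcbc => aacbc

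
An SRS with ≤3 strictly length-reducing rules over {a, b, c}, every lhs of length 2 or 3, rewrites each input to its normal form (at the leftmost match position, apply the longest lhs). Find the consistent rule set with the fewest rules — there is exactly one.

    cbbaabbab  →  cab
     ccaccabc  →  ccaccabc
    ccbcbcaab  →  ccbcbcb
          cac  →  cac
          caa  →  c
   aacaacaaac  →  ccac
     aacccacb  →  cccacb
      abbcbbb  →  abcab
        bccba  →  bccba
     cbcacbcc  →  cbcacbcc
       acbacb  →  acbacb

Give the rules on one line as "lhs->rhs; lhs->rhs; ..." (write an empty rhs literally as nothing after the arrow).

  | cbbaabbab => caaabbab => cabbab => caaab => cab
  | ccaccabc
  | ccbcbcaab => ccbcbcb
  | cac

aa->; bb->a; bbc->bc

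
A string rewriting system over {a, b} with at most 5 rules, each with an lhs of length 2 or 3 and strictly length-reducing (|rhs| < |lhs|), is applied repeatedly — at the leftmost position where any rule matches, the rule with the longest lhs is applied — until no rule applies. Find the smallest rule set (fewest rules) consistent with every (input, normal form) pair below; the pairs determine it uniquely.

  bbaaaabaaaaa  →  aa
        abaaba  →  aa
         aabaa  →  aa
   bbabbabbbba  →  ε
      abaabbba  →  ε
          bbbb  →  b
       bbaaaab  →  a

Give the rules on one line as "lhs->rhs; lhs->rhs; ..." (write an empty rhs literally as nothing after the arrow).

aaa->aa; ab->; ba->; bb->b

  | bbaaaabaaaaa => baaaabaaaaa => aaabaaaaa => aabaaaaa => aaaaaa => aaaaa => aaaa => aaa => aa
  | abaaba => aaba => aa
  | aabaa => aaa => aa
  | bbabbabbbba => babbabbbba => bbabbbba => babbbba => bbbba => bbba => bba => ba => ε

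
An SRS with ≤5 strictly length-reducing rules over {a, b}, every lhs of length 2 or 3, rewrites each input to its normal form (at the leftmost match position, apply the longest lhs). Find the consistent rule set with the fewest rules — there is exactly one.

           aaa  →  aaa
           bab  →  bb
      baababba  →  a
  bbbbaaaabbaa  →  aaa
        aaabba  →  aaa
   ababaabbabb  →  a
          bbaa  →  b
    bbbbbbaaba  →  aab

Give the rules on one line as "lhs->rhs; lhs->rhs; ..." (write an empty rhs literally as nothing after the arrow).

abb->; ba->b; baa->; bbb->

  | aaa
  | bab => bb
  | baababba => babba => bbba => a
  | bbbbaaaabbaa => baaaabbaa => aabbaa => aaa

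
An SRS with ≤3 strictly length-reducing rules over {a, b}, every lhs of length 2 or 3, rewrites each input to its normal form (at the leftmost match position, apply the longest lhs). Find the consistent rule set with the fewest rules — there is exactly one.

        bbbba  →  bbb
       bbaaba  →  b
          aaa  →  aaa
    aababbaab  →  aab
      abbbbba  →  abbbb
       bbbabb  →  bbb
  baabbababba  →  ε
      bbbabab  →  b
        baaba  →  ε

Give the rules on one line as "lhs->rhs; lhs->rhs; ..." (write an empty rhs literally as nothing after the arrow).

ba->; baa->; bab->

  | bbbba => bbb
  | bbaaba => bba => b
  | aaa
  | aababbaab => aabaab => aab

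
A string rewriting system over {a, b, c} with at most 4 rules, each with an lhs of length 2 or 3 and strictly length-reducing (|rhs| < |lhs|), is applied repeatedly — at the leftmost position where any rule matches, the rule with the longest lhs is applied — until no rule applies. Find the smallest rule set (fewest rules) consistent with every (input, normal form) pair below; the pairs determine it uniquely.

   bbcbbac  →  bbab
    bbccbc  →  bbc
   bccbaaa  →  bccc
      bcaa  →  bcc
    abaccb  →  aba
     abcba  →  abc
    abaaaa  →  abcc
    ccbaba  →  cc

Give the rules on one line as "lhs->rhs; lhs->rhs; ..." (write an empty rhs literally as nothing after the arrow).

aa->c; ac->; cb->a

  | bbcbbac => bbabac => bbab
  | bbccbc => bbcac => bbc
  | bccbaaa => bcaaaa => bccaa => bccc
  | bcaa => bcc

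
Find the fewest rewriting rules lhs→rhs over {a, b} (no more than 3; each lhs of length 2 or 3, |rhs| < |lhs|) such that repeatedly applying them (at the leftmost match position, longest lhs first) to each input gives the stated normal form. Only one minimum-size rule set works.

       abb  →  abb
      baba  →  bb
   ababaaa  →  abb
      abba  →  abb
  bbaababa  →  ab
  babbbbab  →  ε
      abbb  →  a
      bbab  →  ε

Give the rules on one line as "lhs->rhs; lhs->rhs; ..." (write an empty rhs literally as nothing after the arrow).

ba->b; bbb->

  | abb
  | baba => bba => bb
  | ababaaa => abbaaa => abbaa => abba => abb
  | abba => abb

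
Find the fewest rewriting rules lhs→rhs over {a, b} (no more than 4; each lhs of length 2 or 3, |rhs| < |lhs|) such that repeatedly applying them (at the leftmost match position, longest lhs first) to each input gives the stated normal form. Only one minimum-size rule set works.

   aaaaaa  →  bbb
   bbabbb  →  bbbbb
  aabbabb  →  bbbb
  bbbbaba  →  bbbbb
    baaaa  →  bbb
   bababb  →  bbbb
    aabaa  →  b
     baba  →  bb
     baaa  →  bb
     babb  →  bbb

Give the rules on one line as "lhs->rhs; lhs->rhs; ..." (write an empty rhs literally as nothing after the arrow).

aaa->ba; abb->aa; ba->b; baa->bb

  | aaaaaa => baaaa => bbaa => bbb
  | bbabbb => bbbbb
  | aabbabb => aaaabb => baabb => bbbb
  | bbbbaba => bbbbba => bbbbb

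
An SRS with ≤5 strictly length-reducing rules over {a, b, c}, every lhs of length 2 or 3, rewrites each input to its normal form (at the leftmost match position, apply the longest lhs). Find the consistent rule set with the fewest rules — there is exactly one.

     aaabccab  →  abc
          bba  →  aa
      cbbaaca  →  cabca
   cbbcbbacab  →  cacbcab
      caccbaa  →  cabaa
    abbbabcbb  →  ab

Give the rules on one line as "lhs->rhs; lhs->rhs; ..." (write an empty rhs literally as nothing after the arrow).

  | aaabccab => aaabab => aaac => abc
  | bba => aa
  | cbbaaca => caaaca => cabca
  | cbbcbbacab => cacbbacab => cacaacab => cacbcab

aac->bc; bab->c; bb->a; cc->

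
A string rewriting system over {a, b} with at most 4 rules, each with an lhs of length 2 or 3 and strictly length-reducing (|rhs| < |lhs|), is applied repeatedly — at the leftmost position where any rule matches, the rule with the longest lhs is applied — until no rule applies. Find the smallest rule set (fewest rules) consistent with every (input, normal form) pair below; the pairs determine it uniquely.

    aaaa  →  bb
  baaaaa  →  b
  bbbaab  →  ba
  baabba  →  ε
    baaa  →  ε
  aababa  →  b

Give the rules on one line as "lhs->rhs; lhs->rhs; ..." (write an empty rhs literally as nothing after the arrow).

aa->b; aab->; ab->a; bba->

  | aaaa => baa => bb
  | baaaaa => bbaaa => aa => b
  | bbbaab => bab => ba
  | baabba => bba => ε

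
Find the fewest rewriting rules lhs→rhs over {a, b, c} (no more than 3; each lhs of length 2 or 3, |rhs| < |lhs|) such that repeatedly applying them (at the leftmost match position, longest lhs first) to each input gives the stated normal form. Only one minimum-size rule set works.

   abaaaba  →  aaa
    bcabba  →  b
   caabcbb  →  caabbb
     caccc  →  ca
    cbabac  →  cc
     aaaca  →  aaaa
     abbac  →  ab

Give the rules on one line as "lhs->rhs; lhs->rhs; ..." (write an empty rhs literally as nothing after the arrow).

  | abaaaba => aaaba => aaa
  | bcabba => babba => bba => b
  | caabcbb => caabbb
  | caccc => cacc => cac => ca

ac->a; ba->; bc->b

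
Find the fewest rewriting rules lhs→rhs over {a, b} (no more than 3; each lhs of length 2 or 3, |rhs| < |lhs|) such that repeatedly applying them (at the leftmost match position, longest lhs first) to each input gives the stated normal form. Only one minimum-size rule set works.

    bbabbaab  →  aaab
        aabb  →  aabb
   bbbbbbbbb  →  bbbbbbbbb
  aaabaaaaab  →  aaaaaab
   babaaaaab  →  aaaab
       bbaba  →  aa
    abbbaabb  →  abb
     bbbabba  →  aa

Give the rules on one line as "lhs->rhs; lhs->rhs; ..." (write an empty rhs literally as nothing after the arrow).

ba->a; baa->; bba->a

  | bbabbaab => abbaab => aaab
  | aabb
  | bbbbbbbbb
  | aaabaaaaab => aaaaaab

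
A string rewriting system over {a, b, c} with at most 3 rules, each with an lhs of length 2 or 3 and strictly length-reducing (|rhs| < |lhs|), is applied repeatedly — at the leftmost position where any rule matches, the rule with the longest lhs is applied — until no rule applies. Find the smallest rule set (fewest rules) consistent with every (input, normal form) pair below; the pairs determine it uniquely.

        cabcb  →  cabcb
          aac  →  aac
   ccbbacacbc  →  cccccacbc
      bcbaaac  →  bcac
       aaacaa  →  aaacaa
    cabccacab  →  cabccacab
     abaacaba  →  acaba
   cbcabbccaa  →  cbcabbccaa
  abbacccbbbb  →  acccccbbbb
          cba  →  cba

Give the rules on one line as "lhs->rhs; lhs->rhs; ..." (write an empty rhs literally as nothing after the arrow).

  | cabcb
  | aac
  | ccbbacacbc => cccccacbc
  | bcbaaac => bcac

baa->; bba->cc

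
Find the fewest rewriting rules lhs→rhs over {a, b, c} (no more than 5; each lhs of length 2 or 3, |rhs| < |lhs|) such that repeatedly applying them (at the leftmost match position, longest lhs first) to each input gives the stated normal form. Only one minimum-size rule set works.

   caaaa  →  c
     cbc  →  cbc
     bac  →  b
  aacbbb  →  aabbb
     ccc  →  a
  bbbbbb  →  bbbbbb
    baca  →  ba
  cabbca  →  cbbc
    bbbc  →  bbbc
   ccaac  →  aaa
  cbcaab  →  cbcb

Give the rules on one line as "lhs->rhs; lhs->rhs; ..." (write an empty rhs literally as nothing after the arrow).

ac->a; bac->b; ca->c; cc->a

  | caaaa => caaa => caa => ca => c
  | cbc
  | bac => b
  | aacbbb => aabbb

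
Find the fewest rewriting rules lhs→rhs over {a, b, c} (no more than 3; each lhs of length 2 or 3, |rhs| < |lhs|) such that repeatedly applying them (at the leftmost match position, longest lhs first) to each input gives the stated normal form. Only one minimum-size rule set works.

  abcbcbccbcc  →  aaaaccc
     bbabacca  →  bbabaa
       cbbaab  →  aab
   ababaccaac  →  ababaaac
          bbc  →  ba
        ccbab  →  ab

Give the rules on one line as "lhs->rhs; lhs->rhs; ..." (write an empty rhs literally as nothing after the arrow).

bc->a; ca->a; cb->c

  | abcbcbccbcc => aabcbccbcc => aaabccbcc => aaaacbcc => aaaaccc
  | bbabacca => bbabaca => bbabaa
  | cbbaab => cbaab => caab => aab
  | ababaccaac => ababacaac => ababaaac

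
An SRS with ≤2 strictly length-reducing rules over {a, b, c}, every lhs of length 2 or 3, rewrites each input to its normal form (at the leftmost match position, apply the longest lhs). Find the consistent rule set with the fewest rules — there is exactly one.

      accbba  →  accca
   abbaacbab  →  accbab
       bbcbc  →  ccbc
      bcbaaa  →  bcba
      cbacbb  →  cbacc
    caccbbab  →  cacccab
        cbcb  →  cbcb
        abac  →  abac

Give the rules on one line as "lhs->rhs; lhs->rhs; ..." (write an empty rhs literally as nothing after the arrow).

aa->; bb->c

  | accbba => accca
  | abbaacbab => acaacbab => accbab
  | bbcbc => ccbc
  | bcbaaa => bcba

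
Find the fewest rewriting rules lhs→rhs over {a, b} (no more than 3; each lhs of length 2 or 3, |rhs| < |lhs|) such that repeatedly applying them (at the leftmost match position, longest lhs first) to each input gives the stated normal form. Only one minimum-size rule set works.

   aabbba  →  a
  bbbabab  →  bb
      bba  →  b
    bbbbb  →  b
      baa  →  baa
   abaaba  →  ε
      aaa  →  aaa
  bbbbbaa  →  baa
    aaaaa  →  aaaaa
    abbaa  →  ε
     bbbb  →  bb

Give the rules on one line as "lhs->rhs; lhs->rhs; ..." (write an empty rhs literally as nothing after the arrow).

  | aabbba => aaba => a
  | bbbabab => babab => bb
  | bba => b
  | bbbbb => bbb => b

aba->; bba->b; bbb->b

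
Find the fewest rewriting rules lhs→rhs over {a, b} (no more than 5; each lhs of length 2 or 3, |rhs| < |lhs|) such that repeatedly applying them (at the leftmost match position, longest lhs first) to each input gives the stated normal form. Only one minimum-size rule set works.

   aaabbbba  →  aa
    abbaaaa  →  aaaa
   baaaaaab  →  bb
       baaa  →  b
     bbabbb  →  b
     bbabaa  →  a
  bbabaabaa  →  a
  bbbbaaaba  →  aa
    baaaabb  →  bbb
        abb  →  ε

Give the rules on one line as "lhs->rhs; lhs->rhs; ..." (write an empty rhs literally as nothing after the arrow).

  | aaabbbba => aabba => aa
  | abbaaaa => aaaa
  | baaaaaab => baaaaab => baaaab => baaab => baab => bab => bb
  | baaa => baa => ba => b

aba->; abb->; ba->b; bba->a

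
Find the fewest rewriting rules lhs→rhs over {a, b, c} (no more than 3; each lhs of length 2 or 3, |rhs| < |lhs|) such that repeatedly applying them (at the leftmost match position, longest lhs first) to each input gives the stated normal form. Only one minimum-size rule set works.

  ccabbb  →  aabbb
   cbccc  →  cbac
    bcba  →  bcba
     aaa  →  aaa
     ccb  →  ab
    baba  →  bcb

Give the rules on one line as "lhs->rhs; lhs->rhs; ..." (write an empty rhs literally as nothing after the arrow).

  | ccabbb => aabbb
  | cbccc => cbac
  | bcba
  | aaa

aba->cb; cc->a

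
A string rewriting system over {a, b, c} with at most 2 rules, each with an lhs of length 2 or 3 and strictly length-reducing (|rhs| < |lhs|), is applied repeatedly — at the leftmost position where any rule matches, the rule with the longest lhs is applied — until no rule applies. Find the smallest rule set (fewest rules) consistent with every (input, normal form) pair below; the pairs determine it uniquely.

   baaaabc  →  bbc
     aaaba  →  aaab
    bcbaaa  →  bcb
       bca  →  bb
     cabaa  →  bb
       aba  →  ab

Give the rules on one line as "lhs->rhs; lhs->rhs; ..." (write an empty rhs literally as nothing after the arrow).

ba->b; ca->b

  | baaaabc => baaabc => baabc => babc => bbc
  | aaaba => aaab
  | bcbaaa => bcbaa => bcba => bcb
  | bca => bb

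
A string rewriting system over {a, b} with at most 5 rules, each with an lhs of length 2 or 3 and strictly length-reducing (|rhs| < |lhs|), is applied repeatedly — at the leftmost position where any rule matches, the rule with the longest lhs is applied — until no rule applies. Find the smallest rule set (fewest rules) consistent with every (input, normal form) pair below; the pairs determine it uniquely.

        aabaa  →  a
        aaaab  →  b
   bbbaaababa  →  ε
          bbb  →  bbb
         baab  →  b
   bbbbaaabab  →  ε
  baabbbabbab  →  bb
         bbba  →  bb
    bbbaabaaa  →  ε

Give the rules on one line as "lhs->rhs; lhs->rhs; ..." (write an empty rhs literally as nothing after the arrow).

  | aabaa => baa => a
  | aaaab => aab => b
  | bbbaaababa => bbaababa => bababa => aba => ba => ε
  | bbb

aa->; ab->b; ba->; bab->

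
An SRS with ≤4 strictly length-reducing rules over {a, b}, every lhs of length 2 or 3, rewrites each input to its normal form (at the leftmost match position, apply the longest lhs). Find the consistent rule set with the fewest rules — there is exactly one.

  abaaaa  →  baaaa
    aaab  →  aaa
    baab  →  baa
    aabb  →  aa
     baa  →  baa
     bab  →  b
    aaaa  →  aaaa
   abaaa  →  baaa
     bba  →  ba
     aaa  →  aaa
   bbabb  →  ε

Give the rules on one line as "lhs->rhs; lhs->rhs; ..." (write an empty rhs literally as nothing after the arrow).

aab->aa; ab->b; bb->b; bbb->

  | abaaaa => baaaa
  | aaab => aaa
  | baab => baa
  | aabb => aab => aa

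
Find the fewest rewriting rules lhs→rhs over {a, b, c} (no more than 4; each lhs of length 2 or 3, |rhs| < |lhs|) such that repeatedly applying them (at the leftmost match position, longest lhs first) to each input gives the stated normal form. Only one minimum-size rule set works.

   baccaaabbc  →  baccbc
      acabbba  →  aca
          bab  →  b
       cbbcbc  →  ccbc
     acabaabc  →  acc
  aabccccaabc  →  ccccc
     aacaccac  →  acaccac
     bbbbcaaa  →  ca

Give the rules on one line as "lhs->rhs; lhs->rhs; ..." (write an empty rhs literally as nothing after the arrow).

aa->a; ab->; bb->

  | baccaaabbc => baccaabbc => baccabbc => baccbc
  | acabbba => acbba => aca
  | bab => b
  | cbbcbc => ccbc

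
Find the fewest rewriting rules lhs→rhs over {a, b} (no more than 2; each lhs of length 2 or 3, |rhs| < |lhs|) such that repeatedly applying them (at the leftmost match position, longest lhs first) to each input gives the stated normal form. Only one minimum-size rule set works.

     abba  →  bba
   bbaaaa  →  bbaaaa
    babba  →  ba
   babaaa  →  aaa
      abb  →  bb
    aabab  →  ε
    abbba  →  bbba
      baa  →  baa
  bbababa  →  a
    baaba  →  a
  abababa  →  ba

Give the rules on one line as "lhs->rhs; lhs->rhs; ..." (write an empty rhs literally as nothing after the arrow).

ab->b; bab->

  | abba => bba
  | bbaaaa
  | babba => ba
  | babaaa => aaa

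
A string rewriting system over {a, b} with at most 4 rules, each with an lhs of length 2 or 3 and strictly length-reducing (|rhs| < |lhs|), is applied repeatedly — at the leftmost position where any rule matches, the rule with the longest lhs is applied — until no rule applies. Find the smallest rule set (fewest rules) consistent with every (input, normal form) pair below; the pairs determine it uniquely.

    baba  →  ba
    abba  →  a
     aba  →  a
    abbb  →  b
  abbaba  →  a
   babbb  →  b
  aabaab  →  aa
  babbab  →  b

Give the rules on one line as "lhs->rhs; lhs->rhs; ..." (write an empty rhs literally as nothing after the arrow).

ab->; abb->; bb->b

  | baba => ba
  | abba => a
  | aba => a
  | abbb => b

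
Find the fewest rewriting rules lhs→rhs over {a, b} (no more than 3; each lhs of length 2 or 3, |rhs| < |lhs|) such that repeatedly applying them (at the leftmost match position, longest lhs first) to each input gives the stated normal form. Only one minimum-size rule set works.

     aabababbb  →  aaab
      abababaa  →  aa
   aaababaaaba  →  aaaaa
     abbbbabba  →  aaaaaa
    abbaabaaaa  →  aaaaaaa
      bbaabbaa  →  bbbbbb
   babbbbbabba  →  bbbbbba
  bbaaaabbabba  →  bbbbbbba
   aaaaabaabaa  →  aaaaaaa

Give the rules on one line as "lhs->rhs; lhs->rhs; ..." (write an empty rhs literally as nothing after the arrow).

aba->a; abb->aa; baa->bb

  | aabababbb => aababbb => aabbb => aaab
  | abababaa => ababaa => abaa => aa
  | aaababaaaba => aaabaaaba => aaaaaba => aaaaa
  | abbbbabba => aabbabba => aaaabba => aaaaaa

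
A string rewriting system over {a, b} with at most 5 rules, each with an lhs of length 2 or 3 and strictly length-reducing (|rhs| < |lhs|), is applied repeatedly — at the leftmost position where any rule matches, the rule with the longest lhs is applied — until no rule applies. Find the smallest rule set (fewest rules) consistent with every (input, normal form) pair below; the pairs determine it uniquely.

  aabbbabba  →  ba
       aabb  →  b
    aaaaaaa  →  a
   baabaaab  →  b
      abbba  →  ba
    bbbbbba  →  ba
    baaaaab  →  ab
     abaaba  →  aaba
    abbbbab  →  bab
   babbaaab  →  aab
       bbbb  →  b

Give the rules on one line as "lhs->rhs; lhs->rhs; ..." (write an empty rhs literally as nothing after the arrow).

  | aabbbabba => abbbabba => bbbabba => bbabba => babba => bbba => bba => ba
  | aabb => abb => bb => b
  | aaaaaaa => aaaa => a
  | baabaaab => abaaab => aaab => b

aaa->; abb->bb; baa->a; bb->b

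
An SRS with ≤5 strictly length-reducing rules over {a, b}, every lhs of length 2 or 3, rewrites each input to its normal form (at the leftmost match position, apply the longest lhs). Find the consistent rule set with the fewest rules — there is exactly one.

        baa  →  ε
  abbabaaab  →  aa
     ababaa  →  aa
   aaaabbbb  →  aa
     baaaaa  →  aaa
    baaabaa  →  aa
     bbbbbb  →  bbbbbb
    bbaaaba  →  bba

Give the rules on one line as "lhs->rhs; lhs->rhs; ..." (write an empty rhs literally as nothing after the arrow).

  | baa => ε
  | abbabaaab => abaaab => aaab => aa
  | ababaa => abaa => aa
  | aaaabbbb => aaabb => aa

ab->; abb->; baa->; bab->bb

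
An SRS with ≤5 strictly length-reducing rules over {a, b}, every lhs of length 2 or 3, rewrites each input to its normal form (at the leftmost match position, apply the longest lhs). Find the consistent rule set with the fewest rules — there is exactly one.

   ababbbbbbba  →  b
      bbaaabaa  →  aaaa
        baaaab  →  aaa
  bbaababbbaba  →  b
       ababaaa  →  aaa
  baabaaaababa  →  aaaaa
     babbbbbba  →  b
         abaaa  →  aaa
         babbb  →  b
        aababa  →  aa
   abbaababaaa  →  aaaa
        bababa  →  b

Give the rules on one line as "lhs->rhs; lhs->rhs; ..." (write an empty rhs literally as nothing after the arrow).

ab->; ba->b; baa->aa; bb->b

  | ababbbbbbba => abbbbbbba => bbbbbba => bbbbba => bbbba => bbba => bba => ba => b
  | bbaaabaa => baaabaa => aaabaa => aaaa
  | baaaab => aaaab => aaa
  | bbaababbbaba => baababbbaba => aababbbaba => aabbbaba => abbaba => baba => bba => ba => b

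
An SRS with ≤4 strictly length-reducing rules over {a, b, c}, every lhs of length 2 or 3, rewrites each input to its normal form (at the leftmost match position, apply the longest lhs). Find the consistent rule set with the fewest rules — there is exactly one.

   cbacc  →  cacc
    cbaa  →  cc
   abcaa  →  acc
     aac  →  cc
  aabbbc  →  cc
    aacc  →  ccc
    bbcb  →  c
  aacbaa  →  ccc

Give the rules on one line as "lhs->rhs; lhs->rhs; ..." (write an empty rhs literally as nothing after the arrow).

  | cbacc => cacc
  | cbaa => caa => cc
  | abcaa => acaa => acc
  | aac => cc

aa->c; bc->c; cb->c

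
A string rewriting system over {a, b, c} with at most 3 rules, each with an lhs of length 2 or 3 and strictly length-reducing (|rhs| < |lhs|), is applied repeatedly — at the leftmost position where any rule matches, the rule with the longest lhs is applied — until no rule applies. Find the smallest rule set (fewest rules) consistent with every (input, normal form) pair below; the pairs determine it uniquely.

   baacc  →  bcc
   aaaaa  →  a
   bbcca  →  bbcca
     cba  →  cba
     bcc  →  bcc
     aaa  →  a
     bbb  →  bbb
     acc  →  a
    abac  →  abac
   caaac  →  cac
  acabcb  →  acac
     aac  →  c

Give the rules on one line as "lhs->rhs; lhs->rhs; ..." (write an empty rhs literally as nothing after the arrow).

aa->; acc->a; bcb->c

  | baacc => bcc
  | aaaaa => aaa => a
  | bbcca
  | cba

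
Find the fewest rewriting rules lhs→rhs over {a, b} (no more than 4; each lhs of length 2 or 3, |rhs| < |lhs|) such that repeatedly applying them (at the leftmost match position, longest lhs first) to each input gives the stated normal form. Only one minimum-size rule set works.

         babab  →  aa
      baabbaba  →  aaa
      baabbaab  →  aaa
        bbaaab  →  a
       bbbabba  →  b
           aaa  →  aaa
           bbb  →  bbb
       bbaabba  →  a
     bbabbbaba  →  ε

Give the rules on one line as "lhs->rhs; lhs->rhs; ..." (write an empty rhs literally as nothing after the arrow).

  | babab => aaab => aa
  | baabbaba => bababa => aaaba => aaa
  | baabbaab => babaab => aaaab => aaa
  | bbaaab => aab => a

aab->a; bab->aa; bba->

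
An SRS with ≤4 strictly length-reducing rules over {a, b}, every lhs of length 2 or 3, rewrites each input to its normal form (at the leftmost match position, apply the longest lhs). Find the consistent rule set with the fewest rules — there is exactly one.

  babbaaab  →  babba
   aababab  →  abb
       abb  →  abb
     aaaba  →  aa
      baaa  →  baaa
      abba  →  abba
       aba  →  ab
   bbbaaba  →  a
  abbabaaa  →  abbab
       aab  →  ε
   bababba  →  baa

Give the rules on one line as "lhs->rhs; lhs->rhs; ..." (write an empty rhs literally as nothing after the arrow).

  | babbaaab => babba
  | aababab => abab => abb
  | abb
  | aaaba => aa

aab->; aba->ab; bbb->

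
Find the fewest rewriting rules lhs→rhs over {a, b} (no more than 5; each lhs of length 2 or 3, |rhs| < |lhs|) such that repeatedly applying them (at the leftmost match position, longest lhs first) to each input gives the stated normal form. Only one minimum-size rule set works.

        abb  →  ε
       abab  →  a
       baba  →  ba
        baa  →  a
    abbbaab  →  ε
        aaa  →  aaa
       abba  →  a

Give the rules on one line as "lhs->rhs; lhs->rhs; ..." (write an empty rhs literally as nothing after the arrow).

ab->a; aba->a; abb->; baa->ab

  | abb => ε
  | abab => ab => a
  | baba => ba
  | baa => ab => a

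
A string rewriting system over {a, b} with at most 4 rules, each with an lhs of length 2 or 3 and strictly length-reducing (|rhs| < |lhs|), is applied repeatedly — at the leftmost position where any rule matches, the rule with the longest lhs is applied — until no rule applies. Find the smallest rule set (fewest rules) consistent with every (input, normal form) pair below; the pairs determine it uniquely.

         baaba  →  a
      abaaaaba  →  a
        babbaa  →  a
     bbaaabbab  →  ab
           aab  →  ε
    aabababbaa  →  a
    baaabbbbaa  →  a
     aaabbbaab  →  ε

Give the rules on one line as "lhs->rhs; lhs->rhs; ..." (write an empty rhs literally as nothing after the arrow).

  | baaba => aaba => a
  | abaaaaba => aaaaaba => aaaaba => aaaba => aaba => a
  | babbaa => abbaa => abaa => aaa => aa => a
  | bbaaabbab => baaabbab => aaabbab => aabbab => bab => ab

aa->a; aab->; ba->a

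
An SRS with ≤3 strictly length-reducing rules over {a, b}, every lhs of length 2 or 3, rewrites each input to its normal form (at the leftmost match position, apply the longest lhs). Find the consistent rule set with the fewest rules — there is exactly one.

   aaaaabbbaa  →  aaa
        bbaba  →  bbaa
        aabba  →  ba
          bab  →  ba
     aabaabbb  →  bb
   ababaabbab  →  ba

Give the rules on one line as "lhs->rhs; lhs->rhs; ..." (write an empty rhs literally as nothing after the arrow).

aab->; ab->a

  | aaaaabbbaa => aaabbaa => abaa => aaa
  | bbaba => bbaa
  | aabba => ba
  | bab => ba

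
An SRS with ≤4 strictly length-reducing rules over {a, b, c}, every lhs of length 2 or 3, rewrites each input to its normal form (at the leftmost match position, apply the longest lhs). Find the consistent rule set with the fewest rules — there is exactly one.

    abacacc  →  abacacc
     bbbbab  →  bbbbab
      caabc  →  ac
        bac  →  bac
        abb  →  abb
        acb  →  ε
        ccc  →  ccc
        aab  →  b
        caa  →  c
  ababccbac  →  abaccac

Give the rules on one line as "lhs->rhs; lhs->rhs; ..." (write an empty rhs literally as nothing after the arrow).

  | abacacc
  | bbbbab
  | caabc => cbc => ac
  | bac

aa->; bca->cc; cb->a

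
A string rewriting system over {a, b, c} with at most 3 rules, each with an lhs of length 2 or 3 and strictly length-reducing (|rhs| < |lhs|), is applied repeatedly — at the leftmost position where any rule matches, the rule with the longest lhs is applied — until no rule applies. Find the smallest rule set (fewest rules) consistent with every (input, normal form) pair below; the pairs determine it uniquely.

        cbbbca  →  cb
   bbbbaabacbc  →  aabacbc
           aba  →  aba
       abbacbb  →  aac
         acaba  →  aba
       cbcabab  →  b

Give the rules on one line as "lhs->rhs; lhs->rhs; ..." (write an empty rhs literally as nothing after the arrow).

  | cbbbca => cbca => cb
  | bbbbaabacbc => bbaabacbc => aabacbc
  | aba
  | abbacbb => aacbb => aac

bb->; ca->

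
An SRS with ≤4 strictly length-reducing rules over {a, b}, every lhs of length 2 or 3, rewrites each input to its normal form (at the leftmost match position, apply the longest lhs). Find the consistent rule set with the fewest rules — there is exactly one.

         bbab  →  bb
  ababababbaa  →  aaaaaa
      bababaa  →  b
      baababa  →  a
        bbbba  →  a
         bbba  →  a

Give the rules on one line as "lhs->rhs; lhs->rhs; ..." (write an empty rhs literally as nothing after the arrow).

  | bbab => bb
  | ababababbaa => aabababbaa => aaababbaa => aaaabbaa => aaaabaa => aaaaaa
  | bababaa => babaa => baa => b
  | baababa => bbaba => bba => ba => a

ab->a; ba->a; baa->b; bab->b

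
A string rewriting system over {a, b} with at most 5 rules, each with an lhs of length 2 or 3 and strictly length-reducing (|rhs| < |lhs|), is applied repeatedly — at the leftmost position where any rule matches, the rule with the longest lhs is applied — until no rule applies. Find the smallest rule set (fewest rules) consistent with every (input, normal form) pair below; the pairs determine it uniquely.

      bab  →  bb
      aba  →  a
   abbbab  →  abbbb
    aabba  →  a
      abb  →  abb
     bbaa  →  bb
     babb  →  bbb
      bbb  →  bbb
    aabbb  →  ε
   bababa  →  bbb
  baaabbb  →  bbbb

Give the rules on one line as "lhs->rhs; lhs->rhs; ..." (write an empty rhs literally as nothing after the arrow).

aa->; aab->aa; aba->a; ba->b

  | bab => bb
  | aba => a
  | abbbab => abbbb
  | aabba => aaba => aaa => a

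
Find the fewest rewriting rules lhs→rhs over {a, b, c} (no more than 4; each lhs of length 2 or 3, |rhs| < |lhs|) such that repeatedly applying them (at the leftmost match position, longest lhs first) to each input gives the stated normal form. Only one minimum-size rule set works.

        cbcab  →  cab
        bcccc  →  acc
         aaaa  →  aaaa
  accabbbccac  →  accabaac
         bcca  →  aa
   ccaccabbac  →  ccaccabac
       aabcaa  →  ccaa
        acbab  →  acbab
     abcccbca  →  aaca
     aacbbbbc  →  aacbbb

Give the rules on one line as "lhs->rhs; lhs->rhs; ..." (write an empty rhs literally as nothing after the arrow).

aab->c; bba->ba; bc->; bcc->a

  | cbcab => cab
  | bcccc => acc
  | aaaa
  | accabbbccac => accabbaac => accabaac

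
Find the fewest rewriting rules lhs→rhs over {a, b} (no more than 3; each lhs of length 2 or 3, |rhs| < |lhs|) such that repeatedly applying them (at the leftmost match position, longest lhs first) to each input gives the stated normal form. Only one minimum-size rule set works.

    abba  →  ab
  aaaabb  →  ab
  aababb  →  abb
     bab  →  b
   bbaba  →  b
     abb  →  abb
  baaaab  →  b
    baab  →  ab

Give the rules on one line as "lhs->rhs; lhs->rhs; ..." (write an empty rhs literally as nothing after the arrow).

aab->ba; aba->b; ba->

  | abba => ab
  | aaaabb => aabab => baab => ab
  | aababb => baabb => abb
  | bab => b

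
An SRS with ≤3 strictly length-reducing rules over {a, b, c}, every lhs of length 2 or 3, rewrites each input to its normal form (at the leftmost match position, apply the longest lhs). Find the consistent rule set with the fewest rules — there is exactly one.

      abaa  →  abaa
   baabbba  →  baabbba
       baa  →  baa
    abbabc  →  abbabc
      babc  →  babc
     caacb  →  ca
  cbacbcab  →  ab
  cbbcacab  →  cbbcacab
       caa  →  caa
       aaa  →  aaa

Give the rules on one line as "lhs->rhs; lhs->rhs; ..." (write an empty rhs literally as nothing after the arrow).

acb->; cbc->

  | abaa
  | baabbba
  | baa
  | abbabc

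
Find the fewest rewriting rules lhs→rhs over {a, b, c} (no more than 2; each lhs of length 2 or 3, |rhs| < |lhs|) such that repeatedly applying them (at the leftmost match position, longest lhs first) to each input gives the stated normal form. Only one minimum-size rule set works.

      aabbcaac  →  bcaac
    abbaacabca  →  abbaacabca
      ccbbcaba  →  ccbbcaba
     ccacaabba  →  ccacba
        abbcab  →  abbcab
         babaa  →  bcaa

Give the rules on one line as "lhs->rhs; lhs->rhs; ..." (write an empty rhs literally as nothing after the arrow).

  | aabbcaac => bcaac
  | abbaacabca
  | ccbbcaba
  | ccacaabba => ccacba

aab->; bab->bc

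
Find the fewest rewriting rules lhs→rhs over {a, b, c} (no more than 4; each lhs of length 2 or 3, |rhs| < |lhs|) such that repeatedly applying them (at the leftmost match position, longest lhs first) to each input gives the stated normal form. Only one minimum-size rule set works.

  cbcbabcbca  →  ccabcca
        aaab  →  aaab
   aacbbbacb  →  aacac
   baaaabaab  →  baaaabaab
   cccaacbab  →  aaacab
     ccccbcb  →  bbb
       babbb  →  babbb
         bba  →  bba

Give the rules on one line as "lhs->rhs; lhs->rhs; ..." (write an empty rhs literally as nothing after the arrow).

  | cbcbabcbca => ccbabcbca => ccabcbca => ccabcca
  | aaab
  | aacbbbacb => aacbbacb => aacbacb => aacacb => aacac
  | baaaabaab

acc->bb; cb->c; ccc->a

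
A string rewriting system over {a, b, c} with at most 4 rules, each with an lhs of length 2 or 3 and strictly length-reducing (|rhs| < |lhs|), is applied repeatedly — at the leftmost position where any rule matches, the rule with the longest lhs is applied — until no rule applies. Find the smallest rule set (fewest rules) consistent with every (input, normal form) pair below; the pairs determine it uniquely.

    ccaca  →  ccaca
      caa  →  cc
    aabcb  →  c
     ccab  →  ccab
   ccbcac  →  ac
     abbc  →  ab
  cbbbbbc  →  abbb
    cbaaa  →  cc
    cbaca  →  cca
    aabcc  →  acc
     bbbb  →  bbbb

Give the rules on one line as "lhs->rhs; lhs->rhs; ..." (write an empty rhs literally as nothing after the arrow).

  | ccaca
  | caa => cc
  | aabcb => cbcb => acb => aa => c
  | ccab

aa->c; bc->; cb->a; ccb->b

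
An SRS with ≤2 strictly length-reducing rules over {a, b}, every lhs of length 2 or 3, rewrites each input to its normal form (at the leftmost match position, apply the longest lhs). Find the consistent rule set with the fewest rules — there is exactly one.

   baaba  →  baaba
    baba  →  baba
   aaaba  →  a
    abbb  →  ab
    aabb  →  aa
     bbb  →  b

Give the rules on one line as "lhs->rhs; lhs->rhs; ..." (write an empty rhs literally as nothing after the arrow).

aaa->b; bb->

  | baaba
  | baba
  | aaaba => bba => a
  | abbb => ab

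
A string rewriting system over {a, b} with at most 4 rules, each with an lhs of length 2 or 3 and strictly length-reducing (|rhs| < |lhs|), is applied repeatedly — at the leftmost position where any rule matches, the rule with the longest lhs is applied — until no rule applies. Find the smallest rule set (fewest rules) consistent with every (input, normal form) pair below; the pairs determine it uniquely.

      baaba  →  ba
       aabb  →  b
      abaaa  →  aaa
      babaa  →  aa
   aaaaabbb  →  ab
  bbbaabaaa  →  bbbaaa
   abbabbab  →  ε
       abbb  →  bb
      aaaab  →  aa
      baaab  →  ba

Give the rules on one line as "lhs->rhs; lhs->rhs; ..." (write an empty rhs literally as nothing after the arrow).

aab->; aba->a; abb->b; bab->

  | baaba => ba
  | aabb => b
  | abaaa => aaa
  | babaa => aa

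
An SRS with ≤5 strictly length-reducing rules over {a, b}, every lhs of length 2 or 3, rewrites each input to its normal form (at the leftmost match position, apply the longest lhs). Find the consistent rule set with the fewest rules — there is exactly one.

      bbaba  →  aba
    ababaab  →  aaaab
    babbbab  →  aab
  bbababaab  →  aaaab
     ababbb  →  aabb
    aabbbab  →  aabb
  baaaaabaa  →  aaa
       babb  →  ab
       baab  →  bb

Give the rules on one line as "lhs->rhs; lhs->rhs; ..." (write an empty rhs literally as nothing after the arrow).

  | bbaba => aba
  | ababaab => aaaab
  | babbbab => abbab => aab
  | bbababaab => ababaab => aaaab

baa->b; bab->a; bba->a; bbb->ba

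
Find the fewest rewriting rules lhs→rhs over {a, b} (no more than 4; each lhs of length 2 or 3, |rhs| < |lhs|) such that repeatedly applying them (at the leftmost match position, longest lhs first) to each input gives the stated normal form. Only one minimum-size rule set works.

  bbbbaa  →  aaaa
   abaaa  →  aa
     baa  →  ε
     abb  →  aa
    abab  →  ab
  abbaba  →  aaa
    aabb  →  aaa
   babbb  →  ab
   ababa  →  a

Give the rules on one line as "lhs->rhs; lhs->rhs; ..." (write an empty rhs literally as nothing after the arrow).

ba->; baa->; bb->a

  | bbbbaa => abbaa => aaaa
  | abaaa => aa
  | baa => ε
  | abb => aa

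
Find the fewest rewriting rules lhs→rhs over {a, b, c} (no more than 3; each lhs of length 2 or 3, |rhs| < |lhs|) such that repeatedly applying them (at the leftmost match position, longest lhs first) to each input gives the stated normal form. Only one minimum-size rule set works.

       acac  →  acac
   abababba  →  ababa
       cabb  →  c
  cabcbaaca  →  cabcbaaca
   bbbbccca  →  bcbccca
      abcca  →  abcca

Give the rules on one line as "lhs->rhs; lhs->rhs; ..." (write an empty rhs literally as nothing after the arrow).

abb->; bbb->bc

  | acac
  | abababba => ababa
  | cabb => c
  | cabcbaaca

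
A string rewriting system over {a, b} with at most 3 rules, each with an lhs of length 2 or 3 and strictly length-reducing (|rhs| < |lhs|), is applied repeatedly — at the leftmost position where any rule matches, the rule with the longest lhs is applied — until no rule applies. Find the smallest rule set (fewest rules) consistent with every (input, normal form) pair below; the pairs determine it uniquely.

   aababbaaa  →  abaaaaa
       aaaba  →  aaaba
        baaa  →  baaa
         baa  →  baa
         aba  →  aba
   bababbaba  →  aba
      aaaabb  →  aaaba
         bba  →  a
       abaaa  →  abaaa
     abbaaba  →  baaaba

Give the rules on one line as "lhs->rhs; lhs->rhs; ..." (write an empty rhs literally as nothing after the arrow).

  | aababbaaa => aabbaaaa => abaaaaa
  | aaaba
  | baaa
  | baa

abb->ba; bb->a; bba->bb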